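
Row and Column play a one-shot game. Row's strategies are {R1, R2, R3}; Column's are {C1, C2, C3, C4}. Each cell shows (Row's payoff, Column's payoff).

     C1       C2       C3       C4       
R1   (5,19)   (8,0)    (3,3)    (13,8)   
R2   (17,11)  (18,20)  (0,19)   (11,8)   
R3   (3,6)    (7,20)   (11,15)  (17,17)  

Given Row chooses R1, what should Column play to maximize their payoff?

With Row fixed at R1, Column's payoffs are: C1 → 19, C2 → 0, C3 → 3, C4 → 8.
The maximum is 19, achieved by C1.

C1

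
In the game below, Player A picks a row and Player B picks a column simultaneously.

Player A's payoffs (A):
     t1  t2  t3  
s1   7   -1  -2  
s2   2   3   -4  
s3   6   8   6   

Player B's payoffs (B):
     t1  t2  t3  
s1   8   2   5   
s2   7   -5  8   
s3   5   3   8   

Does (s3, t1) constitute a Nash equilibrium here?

No

Holding Player B at t1: Player A gets 6 from s3 but could get 7 by switching to s1. Player A has a profitable deviation.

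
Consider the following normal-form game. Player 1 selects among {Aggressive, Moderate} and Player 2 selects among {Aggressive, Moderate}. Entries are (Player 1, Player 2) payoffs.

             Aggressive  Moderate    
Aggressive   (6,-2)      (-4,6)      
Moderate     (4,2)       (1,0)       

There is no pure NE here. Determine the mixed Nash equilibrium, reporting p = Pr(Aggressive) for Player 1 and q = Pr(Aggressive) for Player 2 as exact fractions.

p = 1/5, q = 5/7

In a mixed NE each player is indifferent between their pure strategies, so the opponent's mix sets the indifference.
Player 2 indifferent between Aggressive and Moderate: p·(-2) + (1−p)·2 = p·6 + (1−p)·0 ⟹ 2 + (-4)p = 0 + 6p ⟹ p = 1/5.
Player 1 indifferent between Aggressive and Moderate: q·6 + (1−q)·(-4) = q·4 + (1−q)·1 ⟹ (-4) + 10q = 1 + 3q ⟹ q = 5/7.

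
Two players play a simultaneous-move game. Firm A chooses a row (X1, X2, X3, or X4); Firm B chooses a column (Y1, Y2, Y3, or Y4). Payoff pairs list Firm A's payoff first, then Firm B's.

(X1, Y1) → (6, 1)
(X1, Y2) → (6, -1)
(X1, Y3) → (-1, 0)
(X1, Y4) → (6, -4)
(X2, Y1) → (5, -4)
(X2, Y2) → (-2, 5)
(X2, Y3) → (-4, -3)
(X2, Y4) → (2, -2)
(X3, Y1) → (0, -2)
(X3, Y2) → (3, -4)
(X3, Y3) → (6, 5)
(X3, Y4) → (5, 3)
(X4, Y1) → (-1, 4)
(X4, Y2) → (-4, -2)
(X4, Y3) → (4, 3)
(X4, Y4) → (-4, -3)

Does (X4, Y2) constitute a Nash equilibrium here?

No

Holding Firm B at Y2: Firm A gets -4 from X4 but could get 6 by switching to X1. Firm A has a profitable deviation.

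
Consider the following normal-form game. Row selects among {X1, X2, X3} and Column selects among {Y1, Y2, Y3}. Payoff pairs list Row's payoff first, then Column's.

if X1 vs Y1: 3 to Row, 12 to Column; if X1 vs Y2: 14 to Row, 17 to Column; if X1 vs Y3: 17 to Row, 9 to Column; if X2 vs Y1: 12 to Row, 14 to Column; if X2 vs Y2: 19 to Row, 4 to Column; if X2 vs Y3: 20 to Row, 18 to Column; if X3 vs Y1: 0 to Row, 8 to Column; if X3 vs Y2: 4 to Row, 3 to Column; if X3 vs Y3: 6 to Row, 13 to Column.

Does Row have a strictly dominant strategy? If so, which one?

X2

Check whether one of Row's strategies beats all alternatives regardless of what the opponent does.
X2 strictly dominates: vs Y1: 12 > each of {3, 0}; vs Y2: 19 > each of {14, 4}; vs Y3: 20 > each of {17, 6}.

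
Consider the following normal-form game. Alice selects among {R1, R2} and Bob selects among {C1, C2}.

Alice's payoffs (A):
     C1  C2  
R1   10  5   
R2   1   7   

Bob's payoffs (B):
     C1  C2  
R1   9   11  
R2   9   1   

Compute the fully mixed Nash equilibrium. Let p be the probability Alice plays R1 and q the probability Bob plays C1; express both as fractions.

p = 4/5, q = 2/11

Each player's mixing probability is pinned down by making the *other* player indifferent.
Bob indifferent between C1 and C2: p·9 + (1−p)·9 = p·11 + (1−p)·1 ⟹ 9 + 0p = 1 + 10p ⟹ p = 4/5.
Alice indifferent between R1 and R2: q·10 + (1−q)·5 = q·1 + (1−q)·7 ⟹ 5 + 5q = 7 + (-6)q ⟹ q = 2/11.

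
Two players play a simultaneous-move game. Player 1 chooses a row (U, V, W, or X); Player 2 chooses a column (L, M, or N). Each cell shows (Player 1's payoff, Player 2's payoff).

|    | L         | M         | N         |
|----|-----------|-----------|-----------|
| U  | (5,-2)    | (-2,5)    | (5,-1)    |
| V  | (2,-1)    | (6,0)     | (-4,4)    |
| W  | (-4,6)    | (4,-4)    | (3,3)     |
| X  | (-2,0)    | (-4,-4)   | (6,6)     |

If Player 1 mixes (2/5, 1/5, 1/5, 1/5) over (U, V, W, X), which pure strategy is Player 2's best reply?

N

Compute Player 2's expected payoff from each pure strategy against the given mix.
L: (2/5)·(-2) + (1/5)·(-1) + (1/5)·6 + (1/5)·0 = 1/5
M: (2/5)·5 + (1/5)·0 + (1/5)·(-4) + (1/5)·(-4) = 2/5
N: (2/5)·(-1) + (1/5)·4 + (1/5)·3 + (1/5)·6 = 11/5
Highest expected payoff is 11/5, from N.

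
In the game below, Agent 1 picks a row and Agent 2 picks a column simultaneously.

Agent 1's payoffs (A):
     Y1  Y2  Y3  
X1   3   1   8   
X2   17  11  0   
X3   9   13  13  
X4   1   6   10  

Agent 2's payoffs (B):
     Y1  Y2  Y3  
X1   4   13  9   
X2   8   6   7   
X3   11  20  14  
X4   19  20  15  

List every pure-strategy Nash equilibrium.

(X2, Y1) and (X3, Y2)

A profile is a Nash equilibrium when each player is best-responding to the other.
Agent 1's best responses — vs Y1: X2 (payoff 17); vs Y2: X3 (payoff 13); vs Y3: X3 (payoff 13).
Agent 2's best responses — vs X1: Y2 (payoff 13); vs X2: Y1 (payoff 8); vs X3: Y2 (payoff 20); vs X4: Y2 (payoff 20).
Mutual best responses occur at (X2, Y1) and (X3, Y2); at each, neither player gains by switching.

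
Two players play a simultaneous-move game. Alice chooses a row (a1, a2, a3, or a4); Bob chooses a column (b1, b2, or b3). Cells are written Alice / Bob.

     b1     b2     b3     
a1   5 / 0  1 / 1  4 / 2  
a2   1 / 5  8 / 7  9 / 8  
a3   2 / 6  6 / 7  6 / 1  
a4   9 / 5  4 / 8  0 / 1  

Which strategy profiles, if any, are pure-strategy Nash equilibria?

(a2, b3)

Check mutual best responses: a cell is a NE iff neither player can gain by unilaterally deviating.
Alice's best responses — vs b1: a4 (payoff 9); vs b2: a2 (payoff 8); vs b3: a2 (payoff 9).
Bob's best responses — vs a1: b3 (payoff 2); vs a2: b3 (payoff 8); vs a3: b2 (payoff 7); vs a4: b2 (payoff 8).
The only mutual best response is (a2, b3); neither player gains by switching there.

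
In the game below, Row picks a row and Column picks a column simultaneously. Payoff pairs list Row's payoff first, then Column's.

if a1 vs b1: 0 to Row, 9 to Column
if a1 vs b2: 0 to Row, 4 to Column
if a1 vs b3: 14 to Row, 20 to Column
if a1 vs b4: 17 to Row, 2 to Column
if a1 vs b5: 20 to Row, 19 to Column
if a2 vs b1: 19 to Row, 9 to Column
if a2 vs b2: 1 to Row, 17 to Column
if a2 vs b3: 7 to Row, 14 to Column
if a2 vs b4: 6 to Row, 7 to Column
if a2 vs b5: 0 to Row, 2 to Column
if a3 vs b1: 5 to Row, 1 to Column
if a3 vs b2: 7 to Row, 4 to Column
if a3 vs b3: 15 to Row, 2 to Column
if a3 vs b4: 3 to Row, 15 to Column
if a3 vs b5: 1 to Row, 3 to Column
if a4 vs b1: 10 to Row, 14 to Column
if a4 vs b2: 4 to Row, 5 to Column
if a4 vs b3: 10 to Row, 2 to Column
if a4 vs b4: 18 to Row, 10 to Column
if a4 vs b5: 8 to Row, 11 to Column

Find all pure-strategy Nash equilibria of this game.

No pure-strategy Nash equilibrium

Find each player's best response to every opponent strategy; NE are the intersections.
Row's best responses — vs b1: a2 (payoff 19); vs b2: a3 (payoff 7); vs b3: a3 (payoff 15); vs b4: a4 (payoff 18); vs b5: a1 (payoff 20).
Column's best responses — vs a1: b3 (payoff 20); vs a2: b2 (payoff 17); vs a3: b4 (payoff 15); vs a4: b1 (payoff 14).
No cell has both players best-responding. For instance, Row's best reply to b5 is a1, but against a1 Column prefers b3 over b5.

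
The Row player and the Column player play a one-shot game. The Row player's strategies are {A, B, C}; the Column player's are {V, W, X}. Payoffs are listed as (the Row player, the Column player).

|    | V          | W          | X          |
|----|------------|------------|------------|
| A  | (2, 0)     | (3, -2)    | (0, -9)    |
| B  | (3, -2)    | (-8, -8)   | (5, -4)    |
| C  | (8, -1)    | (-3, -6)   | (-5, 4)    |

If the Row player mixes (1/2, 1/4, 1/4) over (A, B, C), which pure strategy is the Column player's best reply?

V

The Column player's best reply maximizes expected payoff against the mix.
V: (1/2)·0 + (1/4)·(-2) + (1/4)·(-1) = -3/4
W: (1/2)·(-2) + (1/4)·(-8) + (1/4)·(-6) = -9/2
X: (1/2)·(-9) + (1/4)·(-4) + (1/4)·4 = -9/2
Highest expected payoff is -3/4, from V.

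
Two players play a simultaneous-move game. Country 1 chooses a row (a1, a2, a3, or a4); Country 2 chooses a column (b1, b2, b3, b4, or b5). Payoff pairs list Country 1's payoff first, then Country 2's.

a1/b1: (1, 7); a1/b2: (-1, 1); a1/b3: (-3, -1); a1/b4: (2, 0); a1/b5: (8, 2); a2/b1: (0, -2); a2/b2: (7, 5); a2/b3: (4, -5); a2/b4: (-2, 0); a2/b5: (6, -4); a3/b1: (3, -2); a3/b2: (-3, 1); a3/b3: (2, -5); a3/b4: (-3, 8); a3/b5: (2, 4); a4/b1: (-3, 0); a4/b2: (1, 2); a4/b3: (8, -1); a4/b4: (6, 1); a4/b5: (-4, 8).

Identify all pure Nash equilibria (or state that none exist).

A profile is a Nash equilibrium when each player is best-responding to the other.
Country 1's best responses — vs b1: a3 (payoff 3); vs b2: a2 (payoff 7); vs b3: a4 (payoff 8); vs b4: a4 (payoff 6); vs b5: a1 (payoff 8).
Country 2's best responses — vs a1: b1 (payoff 7); vs a2: b2 (payoff 5); vs a3: b4 (payoff 8); vs a4: b5 (payoff 8).
The only mutual best response is (a2, b2); neither player gains by switching there.

(a2, b2)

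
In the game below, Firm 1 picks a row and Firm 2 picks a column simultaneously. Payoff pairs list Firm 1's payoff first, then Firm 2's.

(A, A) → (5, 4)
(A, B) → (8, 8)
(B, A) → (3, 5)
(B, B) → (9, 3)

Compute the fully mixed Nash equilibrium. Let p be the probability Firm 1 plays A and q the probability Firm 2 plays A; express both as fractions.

Each player's mixing probability is pinned down by making the *other* player indifferent.
Firm 2 indifferent between A and B: p·4 + (1−p)·5 = p·8 + (1−p)·3 ⟹ 5 + (-1)p = 3 + 5p ⟹ p = 1/3.
Firm 1 indifferent between A and B: q·5 + (1−q)·8 = q·3 + (1−q)·9 ⟹ 8 + (-3)q = 9 + (-6)q ⟹ q = 1/3.

p = 1/3, q = 1/3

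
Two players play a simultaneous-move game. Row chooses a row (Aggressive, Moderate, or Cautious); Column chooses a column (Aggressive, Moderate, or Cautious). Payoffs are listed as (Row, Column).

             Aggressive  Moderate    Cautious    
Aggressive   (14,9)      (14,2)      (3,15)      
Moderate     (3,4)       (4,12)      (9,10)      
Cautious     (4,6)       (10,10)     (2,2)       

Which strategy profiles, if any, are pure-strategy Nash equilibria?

There is no pure-strategy Nash equilibrium

Find each player's best response to every opponent strategy; NE are the intersections.
Row's best responses — vs Aggressive: Aggressive (payoff 14); vs Moderate: Aggressive (payoff 14); vs Cautious: Moderate (payoff 9).
Column's best responses — vs Aggressive: Cautious (payoff 15); vs Moderate: Moderate (payoff 12); vs Cautious: Moderate (payoff 10).
No cell has both players best-responding. For instance, Row's best reply to Moderate is Aggressive, but against Aggressive Column prefers Cautious over Moderate.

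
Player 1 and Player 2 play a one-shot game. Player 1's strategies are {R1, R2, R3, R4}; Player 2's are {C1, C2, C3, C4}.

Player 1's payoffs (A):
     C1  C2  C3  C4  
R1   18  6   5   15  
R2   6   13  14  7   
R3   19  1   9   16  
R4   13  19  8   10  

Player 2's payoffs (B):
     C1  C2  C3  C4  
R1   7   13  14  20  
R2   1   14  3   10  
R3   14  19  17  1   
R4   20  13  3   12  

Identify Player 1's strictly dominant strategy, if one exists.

None

A strategy is strictly dominant if it gives Player 1 a strictly higher payoff than every other strategy, against every choice by the opponent.
R1 is not dominant: against C1, R3 gives 19 > 18.
R2 is not dominant: against C1, R1 gives 18 > 6.
R3 is not dominant: against C2, R1 gives 6 > 1.
R4 is not dominant: against C1, R1 gives 18 > 13.
No single strategy is best against every opponent action.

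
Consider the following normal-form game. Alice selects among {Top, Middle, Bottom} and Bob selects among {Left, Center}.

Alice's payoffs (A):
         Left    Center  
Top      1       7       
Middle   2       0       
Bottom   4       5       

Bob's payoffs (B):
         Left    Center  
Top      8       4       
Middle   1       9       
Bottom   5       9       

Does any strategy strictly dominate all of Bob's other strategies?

Check whether one of Bob's strategies beats all alternatives regardless of what the opponent does.
Left is not dominant: against Middle, Center gives 9 > 1.
Center is not dominant: against Top, Left gives 8 > 4.
No single strategy is best against every opponent action.

No strictly dominant strategy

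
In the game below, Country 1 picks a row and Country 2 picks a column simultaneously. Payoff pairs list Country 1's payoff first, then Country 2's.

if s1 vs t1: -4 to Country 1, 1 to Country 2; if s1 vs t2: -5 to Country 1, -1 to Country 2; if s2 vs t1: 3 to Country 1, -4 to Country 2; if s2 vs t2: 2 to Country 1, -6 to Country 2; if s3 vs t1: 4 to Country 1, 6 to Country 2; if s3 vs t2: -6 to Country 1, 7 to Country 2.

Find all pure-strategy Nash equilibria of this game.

No pure-strategy Nash equilibrium

A profile is a Nash equilibrium when each player is best-responding to the other.
Country 1's best responses — vs t1: s3 (payoff 4); vs t2: s2 (payoff 2).
Country 2's best responses — vs s1: t1 (payoff 1); vs s2: t1 (payoff -4); vs s3: t2 (payoff 7).
No cell has both players best-responding. For instance, Country 1's best reply to t2 is s2, but against s2 Country 2 prefers t1 over t2.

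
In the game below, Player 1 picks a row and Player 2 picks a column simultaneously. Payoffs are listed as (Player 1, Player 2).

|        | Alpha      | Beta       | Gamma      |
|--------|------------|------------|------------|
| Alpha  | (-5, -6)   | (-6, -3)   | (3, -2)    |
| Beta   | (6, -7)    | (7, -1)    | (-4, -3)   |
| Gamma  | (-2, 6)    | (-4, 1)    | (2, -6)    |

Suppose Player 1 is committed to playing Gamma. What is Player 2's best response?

With Player 1 fixed at Gamma, Player 2's payoffs are: Alpha → 6, Beta → 1, Gamma → -6.
The maximum is 6, achieved by Alpha.

Alpha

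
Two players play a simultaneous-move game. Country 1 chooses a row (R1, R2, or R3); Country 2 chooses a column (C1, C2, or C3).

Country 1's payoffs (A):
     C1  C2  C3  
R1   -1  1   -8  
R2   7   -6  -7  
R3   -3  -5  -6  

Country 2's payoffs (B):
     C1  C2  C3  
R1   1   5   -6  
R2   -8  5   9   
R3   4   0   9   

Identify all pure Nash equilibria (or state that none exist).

Check mutual best responses: a cell is a NE iff neither player can gain by unilaterally deviating.
Country 1's best responses — vs C1: R2 (payoff 7); vs C2: R1 (payoff 1); vs C3: R3 (payoff -6).
Country 2's best responses — vs R1: C2 (payoff 5); vs R2: C3 (payoff 9); vs R3: C3 (payoff 9).
Mutual best responses occur at (R1, C2) and (R3, C3); at each, neither player gains by switching.

(R1, C2) and (R3, C3)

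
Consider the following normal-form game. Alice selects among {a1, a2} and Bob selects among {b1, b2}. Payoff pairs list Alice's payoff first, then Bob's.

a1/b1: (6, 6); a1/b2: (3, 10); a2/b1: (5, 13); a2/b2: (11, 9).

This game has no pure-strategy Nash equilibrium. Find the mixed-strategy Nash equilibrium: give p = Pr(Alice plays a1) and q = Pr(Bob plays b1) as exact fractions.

p = 1/2, q = 8/9

In a mixed NE each player is indifferent between their pure strategies, so the opponent's mix sets the indifference.
Bob indifferent between b1 and b2: p·6 + (1−p)·13 = p·10 + (1−p)·9 ⟹ 13 + (-7)p = 9 + 1p ⟹ p = 1/2.
Alice indifferent between a1 and a2: q·6 + (1−q)·3 = q·5 + (1−q)·11 ⟹ 3 + 3q = 11 + (-6)q ⟹ q = 8/9.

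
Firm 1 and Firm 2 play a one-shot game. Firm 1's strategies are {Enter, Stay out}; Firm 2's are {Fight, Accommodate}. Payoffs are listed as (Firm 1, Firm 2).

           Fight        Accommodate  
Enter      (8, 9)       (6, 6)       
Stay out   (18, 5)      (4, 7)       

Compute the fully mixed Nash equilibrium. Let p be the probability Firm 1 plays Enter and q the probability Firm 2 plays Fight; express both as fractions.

p = 2/5, q = 1/6

In a mixed NE each player is indifferent between their pure strategies, so the opponent's mix sets the indifference.
Firm 2 indifferent between Fight and Accommodate: p·9 + (1−p)·5 = p·6 + (1−p)·7 ⟹ 5 + 4p = 7 + (-1)p ⟹ p = 2/5.
Firm 1 indifferent between Enter and Stay out: q·8 + (1−q)·6 = q·18 + (1−q)·4 ⟹ 6 + 2q = 4 + 14q ⟹ q = 1/6.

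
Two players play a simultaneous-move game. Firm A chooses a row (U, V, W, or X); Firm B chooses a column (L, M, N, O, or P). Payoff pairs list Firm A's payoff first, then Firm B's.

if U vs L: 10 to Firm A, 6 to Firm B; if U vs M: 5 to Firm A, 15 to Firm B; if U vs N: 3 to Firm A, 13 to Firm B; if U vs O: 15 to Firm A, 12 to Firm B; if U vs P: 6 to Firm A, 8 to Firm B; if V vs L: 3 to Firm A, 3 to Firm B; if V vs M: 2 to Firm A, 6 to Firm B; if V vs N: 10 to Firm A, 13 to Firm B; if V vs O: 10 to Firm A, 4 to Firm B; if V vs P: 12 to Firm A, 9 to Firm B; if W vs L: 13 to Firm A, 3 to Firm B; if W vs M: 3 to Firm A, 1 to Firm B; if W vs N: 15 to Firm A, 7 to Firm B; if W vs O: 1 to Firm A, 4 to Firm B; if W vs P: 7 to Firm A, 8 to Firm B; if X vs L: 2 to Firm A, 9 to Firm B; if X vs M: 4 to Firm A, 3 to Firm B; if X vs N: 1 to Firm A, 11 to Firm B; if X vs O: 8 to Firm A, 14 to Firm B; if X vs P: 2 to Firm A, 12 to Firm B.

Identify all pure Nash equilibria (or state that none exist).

(U, M)

A profile is a Nash equilibrium when each player is best-responding to the other.
Firm A's best responses — vs L: W (payoff 13); vs M: U (payoff 5); vs N: W (payoff 15); vs O: U (payoff 15); vs P: V (payoff 12).
Firm B's best responses — vs U: M (payoff 15); vs V: N (payoff 13); vs W: P (payoff 8); vs X: O (payoff 14).
The only mutual best response is (U, M); neither player gains by switching there.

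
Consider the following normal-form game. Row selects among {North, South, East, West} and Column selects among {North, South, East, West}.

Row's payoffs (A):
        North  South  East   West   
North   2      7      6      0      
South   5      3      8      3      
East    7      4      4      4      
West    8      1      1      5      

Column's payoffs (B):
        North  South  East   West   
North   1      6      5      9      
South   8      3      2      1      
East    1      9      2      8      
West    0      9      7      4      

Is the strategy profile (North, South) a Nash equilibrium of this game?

Holding Column at South: Row gets 7 from North, versus 3 from South, 4 from East, 1 from West. No profitable deviation for Row.
Holding Row at North: Column gets 6 from South but could get 9 by switching to West. Column has a profitable deviation.

No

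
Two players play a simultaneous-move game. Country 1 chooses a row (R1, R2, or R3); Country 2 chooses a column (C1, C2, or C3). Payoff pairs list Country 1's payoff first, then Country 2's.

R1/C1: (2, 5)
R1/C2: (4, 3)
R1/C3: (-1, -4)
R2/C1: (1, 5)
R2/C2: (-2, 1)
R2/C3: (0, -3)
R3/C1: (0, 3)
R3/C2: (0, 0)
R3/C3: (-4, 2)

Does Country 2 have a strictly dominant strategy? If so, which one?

C1

A strategy is strictly dominant if it gives Country 2 a strictly higher payoff than every other strategy, against every choice by the opponent.
C1 strictly dominates: vs R1: 5 > each of {3, -4}; vs R2: 5 > each of {1, -3}; vs R3: 3 > each of {0, 2}.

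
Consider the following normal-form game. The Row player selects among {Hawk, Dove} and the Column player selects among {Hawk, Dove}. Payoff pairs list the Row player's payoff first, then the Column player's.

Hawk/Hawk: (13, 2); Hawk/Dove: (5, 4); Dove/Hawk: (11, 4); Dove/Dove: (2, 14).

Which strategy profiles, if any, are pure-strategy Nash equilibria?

A profile is a Nash equilibrium when each player is best-responding to the other.
The Row player's best responses — vs Hawk: Hawk (payoff 13); vs Dove: Hawk (payoff 5).
The Column player's best responses — vs Hawk: Dove (payoff 4); vs Dove: Dove (payoff 14).
The only mutual best response is (Hawk, Dove); neither player gains by switching there.

(Hawk, Dove)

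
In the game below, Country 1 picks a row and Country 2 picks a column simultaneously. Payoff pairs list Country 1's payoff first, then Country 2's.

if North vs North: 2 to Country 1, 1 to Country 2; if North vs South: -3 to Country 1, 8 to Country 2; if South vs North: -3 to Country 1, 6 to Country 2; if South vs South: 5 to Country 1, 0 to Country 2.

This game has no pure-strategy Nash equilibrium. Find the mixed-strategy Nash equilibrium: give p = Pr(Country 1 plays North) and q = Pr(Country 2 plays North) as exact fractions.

In a mixed NE each player is indifferent between their pure strategies, so the opponent's mix sets the indifference.
Country 2 indifferent between North and South: p·1 + (1−p)·6 = p·8 + (1−p)·0 ⟹ 6 + (-5)p = 0 + 8p ⟹ p = 6/13.
Country 1 indifferent between North and South: q·2 + (1−q)·(-3) = q·(-3) + (1−q)·5 ⟹ (-3) + 5q = 5 + (-8)q ⟹ q = 8/13.

p = 6/13, q = 8/13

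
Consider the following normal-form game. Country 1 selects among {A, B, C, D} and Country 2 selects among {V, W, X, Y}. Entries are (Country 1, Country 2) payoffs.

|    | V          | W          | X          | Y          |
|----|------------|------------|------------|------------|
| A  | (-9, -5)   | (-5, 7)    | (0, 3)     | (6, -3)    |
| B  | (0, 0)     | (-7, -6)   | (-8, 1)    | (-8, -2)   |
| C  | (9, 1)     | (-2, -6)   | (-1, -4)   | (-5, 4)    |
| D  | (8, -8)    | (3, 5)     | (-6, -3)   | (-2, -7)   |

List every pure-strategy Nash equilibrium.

Find each player's best response to every opponent strategy; NE are the intersections.
Country 1's best responses — vs V: C (payoff 9); vs W: D (payoff 3); vs X: A (payoff 0); vs Y: A (payoff 6).
Country 2's best responses — vs A: W (payoff 7); vs B: X (payoff 1); vs C: Y (payoff 4); vs D: W (payoff 5).
The only mutual best response is (D, W); neither player gains by switching there.

(D, W)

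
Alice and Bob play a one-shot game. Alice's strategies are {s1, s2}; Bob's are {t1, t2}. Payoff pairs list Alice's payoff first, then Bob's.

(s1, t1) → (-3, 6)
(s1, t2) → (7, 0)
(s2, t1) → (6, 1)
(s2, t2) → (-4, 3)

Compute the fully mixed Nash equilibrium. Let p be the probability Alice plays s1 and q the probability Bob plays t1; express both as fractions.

p = 1/4, q = 11/20

In a mixed NE each player is indifferent between their pure strategies, so the opponent's mix sets the indifference.
Bob indifferent between t1 and t2: p·6 + (1−p)·1 = p·0 + (1−p)·3 ⟹ 1 + 5p = 3 + (-3)p ⟹ p = 1/4.
Alice indifferent between s1 and s2: q·(-3) + (1−q)·7 = q·6 + (1−q)·(-4) ⟹ 7 + (-10)q = (-4) + 10q ⟹ q = 11/20.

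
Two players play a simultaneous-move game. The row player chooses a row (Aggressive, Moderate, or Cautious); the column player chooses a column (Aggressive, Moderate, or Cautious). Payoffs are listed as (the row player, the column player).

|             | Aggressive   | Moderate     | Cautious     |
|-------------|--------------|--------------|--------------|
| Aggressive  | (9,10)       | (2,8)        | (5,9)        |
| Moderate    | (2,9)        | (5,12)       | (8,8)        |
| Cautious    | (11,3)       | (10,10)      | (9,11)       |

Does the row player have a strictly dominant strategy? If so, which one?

Cautious

Check whether one of the row player's strategies beats all alternatives regardless of what the opponent does.
Cautious strictly dominates: vs Aggressive: 11 > each of {9, 2}; vs Moderate: 10 > each of {2, 5}; vs Cautious: 9 > each of {5, 8}.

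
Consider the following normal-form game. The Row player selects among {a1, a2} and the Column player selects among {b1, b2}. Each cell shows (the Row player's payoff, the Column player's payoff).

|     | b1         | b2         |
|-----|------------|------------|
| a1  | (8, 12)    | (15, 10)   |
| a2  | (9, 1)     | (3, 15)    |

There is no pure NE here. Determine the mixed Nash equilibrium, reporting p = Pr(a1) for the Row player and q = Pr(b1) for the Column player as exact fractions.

p = 7/8, q = 12/13

Each player's mixing probability is pinned down by making the *other* player indifferent.
The Column player indifferent between b1 and b2: p·12 + (1−p)·1 = p·10 + (1−p)·15 ⟹ 1 + 11p = 15 + (-5)p ⟹ p = 7/8.
The Row player indifferent between a1 and a2: q·8 + (1−q)·15 = q·9 + (1−q)·3 ⟹ 15 + (-7)q = 3 + 6q ⟹ q = 12/13.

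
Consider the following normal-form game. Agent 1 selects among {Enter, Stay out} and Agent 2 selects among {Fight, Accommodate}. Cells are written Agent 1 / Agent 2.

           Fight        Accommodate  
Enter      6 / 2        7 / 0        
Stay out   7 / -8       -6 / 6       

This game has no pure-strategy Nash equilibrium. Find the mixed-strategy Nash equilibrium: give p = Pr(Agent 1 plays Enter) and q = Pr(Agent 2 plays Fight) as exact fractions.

In a mixed NE each player is indifferent between their pure strategies, so the opponent's mix sets the indifference.
Agent 2 indifferent between Fight and Accommodate: p·2 + (1−p)·(-8) = p·0 + (1−p)·6 ⟹ (-8) + 10p = 6 + (-6)p ⟹ p = 7/8.
Agent 1 indifferent between Enter and Stay out: q·6 + (1−q)·7 = q·7 + (1−q)·(-6) ⟹ 7 + (-1)q = (-6) + 13q ⟹ q = 13/14.

p = 7/8, q = 13/14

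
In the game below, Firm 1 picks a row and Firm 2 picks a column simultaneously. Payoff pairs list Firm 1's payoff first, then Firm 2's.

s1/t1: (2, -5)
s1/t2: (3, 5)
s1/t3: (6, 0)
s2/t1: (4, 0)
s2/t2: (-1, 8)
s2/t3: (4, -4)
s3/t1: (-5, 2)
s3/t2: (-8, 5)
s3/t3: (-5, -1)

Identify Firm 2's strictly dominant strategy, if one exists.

t2

A strategy is strictly dominant if it gives Firm 2 a strictly higher payoff than every other strategy, against every choice by the opponent.
t2 strictly dominates: vs s1: 5 > each of {-5, 0}; vs s2: 8 > each of {0, -4}; vs s3: 5 > each of {2, -1}.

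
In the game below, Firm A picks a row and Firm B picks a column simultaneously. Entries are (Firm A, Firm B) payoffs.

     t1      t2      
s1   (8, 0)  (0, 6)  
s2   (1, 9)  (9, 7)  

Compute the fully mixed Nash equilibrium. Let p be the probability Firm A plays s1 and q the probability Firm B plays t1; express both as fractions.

p = 1/4, q = 9/16

Each player's mixing probability is pinned down by making the *other* player indifferent.
Firm B indifferent between t1 and t2: p·0 + (1−p)·9 = p·6 + (1−p)·7 ⟹ 9 + (-9)p = 7 + (-1)p ⟹ p = 1/4.
Firm A indifferent between s1 and s2: q·8 + (1−q)·0 = q·1 + (1−q)·9 ⟹ 0 + 8q = 9 + (-8)q ⟹ q = 9/16.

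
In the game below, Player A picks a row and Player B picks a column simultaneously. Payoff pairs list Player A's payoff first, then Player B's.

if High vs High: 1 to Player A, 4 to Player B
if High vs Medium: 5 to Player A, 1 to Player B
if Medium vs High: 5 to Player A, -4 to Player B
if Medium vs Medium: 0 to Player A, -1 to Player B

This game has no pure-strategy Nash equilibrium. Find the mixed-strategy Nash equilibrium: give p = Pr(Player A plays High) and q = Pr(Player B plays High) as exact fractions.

Each player's mixing probability is pinned down by making the *other* player indifferent.
Player B indifferent between High and Medium: p·4 + (1−p)·(-4) = p·1 + (1−p)·(-1) ⟹ (-4) + 8p = (-1) + 2p ⟹ p = 1/2.
Player A indifferent between High and Medium: q·1 + (1−q)·5 = q·5 + (1−q)·0 ⟹ 5 + (-4)q = 0 + 5q ⟹ q = 5/9.

p = 1/2, q = 5/9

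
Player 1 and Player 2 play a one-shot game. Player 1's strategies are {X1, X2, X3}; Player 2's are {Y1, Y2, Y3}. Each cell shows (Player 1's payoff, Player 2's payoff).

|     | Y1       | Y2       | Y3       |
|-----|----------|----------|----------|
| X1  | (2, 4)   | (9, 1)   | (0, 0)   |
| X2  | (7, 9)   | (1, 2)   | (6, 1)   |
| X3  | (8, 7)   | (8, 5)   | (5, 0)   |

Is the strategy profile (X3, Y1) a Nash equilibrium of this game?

Holding Player 2 at Y1: Player 1 gets 8 from X3, versus 2 from X1, 7 from X2. No profitable deviation for Player 1.
Holding Player 1 at X3: Player 2 gets 7 from Y1, versus 5 from Y2, 0 from Y3. No profitable deviation for Player 2 either.

Yes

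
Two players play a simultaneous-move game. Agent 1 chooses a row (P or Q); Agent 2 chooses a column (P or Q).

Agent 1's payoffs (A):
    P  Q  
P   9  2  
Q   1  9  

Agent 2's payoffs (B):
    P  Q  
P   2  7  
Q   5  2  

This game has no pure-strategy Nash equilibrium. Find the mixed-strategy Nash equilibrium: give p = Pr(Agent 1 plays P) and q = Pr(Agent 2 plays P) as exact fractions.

p = 3/8, q = 7/15

Each player's mixing probability is pinned down by making the *other* player indifferent.
Agent 2 indifferent between P and Q: p·2 + (1−p)·5 = p·7 + (1−p)·2 ⟹ 5 + (-3)p = 2 + 5p ⟹ p = 3/8.
Agent 1 indifferent between P and Q: q·9 + (1−q)·2 = q·1 + (1−q)·9 ⟹ 2 + 7q = 9 + (-8)q ⟹ q = 7/15.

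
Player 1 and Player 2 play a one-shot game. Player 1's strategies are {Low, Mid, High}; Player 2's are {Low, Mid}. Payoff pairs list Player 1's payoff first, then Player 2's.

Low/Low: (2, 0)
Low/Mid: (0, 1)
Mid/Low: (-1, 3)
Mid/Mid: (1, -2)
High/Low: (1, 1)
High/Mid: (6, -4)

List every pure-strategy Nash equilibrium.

There is no pure-strategy Nash equilibrium

Check mutual best responses: a cell is a NE iff neither player can gain by unilaterally deviating.
Player 1's best responses — vs Low: Low (payoff 2); vs Mid: High (payoff 6).
Player 2's best responses — vs Low: Mid (payoff 1); vs Mid: Low (payoff 3); vs High: Low (payoff 1).
No cell has both players best-responding. For instance, Player 1's best reply to Mid is High, but against High Player 2 prefers Low over Mid.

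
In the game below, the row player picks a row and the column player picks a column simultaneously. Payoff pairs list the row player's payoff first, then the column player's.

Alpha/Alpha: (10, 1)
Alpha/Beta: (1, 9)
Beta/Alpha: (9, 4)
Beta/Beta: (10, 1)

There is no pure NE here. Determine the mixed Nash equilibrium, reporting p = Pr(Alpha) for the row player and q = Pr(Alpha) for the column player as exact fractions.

p = 3/11, q = 9/10

In a mixed NE each player is indifferent between their pure strategies, so the opponent's mix sets the indifference.
The column player indifferent between Alpha and Beta: p·1 + (1−p)·4 = p·9 + (1−p)·1 ⟹ 4 + (-3)p = 1 + 8p ⟹ p = 3/11.
The row player indifferent between Alpha and Beta: q·10 + (1−q)·1 = q·9 + (1−q)·10 ⟹ 1 + 9q = 10 + (-1)q ⟹ q = 9/10.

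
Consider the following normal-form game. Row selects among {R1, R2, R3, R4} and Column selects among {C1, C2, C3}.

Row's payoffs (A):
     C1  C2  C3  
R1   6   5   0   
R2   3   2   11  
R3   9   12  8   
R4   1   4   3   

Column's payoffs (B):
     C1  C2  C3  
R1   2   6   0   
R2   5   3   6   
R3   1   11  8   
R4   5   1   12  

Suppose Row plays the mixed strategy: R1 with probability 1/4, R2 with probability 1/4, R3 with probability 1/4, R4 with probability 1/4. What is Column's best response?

Compute Column's expected payoff from each pure strategy against the given mix.
C1: (1/4)·2 + (1/4)·5 + (1/4)·1 + (1/4)·5 = 13/4
C2: (1/4)·6 + (1/4)·3 + (1/4)·11 + (1/4)·1 = 21/4
C3: (1/4)·0 + (1/4)·6 + (1/4)·8 + (1/4)·12 = 13/2
Highest expected payoff is 13/2, from C3.

C3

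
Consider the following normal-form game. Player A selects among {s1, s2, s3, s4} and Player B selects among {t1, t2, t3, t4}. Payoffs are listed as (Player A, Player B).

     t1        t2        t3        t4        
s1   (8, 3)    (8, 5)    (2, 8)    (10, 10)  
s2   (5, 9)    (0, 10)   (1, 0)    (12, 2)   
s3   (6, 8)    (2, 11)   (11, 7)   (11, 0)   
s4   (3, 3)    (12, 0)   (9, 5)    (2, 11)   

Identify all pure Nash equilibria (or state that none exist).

Check mutual best responses: a cell is a NE iff neither player can gain by unilaterally deviating.
Player A's best responses — vs t1: s1 (payoff 8); vs t2: s4 (payoff 12); vs t3: s3 (payoff 11); vs t4: s2 (payoff 12).
Player B's best responses — vs s1: t4 (payoff 10); vs s2: t2 (payoff 10); vs s3: t2 (payoff 11); vs s4: t4 (payoff 11).
No cell has both players best-responding. For instance, Player A's best reply to t3 is s3, but against s3 Player B prefers t2 over t3.

No pure-strategy Nash equilibrium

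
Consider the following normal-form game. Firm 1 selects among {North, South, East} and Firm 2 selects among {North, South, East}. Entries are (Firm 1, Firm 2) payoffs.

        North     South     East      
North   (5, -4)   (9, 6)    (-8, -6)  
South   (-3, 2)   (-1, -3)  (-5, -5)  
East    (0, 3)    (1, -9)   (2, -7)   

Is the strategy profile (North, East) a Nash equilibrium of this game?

No

Holding Firm 2 at East: Firm 1 gets -8 from North but could get 2 by switching to East. Firm 1 has a profitable deviation.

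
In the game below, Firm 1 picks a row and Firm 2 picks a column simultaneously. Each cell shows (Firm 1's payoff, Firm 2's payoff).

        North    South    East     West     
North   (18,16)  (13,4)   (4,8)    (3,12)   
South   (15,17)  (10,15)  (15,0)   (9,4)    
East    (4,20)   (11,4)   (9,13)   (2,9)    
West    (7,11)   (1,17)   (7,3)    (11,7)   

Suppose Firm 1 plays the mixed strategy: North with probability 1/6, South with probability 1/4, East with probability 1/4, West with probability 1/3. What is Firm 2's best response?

North

Compute Firm 2's expected payoff from each pure strategy against the given mix.
North: (1/6)·16 + (1/4)·17 + (1/4)·20 + (1/3)·11 = 187/12
South: (1/6)·4 + (1/4)·15 + (1/4)·4 + (1/3)·17 = 133/12
East: (1/6)·8 + (1/4)·0 + (1/4)·13 + (1/3)·3 = 67/12
West: (1/6)·12 + (1/4)·4 + (1/4)·9 + (1/3)·7 = 91/12
Highest expected payoff is 187/12, from North.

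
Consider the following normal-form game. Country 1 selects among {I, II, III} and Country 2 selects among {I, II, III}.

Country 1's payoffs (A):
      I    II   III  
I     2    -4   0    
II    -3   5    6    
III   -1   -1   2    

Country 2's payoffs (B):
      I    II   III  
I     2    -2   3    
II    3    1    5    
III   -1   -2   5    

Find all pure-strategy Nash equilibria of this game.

(II, III)

Find each player's best response to every opponent strategy; NE are the intersections.
Country 1's best responses — vs I: I (payoff 2); vs II: II (payoff 5); vs III: II (payoff 6).
Country 2's best responses — vs I: III (payoff 3); vs II: III (payoff 5); vs III: III (payoff 5).
The only mutual best response is (II, III); neither player gains by switching there.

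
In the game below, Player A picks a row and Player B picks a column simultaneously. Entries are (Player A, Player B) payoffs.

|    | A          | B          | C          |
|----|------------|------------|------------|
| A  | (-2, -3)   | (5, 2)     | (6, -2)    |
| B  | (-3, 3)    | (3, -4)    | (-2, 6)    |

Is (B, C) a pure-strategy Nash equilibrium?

Holding Player B at C: Player A gets -2 from B but could get 6 by switching to A. Player A has a profitable deviation.

No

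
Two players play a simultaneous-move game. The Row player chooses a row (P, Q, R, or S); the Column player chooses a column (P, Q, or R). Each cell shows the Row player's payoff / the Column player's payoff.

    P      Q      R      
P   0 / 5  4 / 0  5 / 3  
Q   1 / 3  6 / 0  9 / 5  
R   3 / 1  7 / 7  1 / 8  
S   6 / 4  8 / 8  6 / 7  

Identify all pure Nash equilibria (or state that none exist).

Find each player's best response to every opponent strategy; NE are the intersections.
The Row player's best responses — vs P: S (payoff 6); vs Q: S (payoff 8); vs R: Q (payoff 9).
The Column player's best responses — vs P: P (payoff 5); vs Q: R (payoff 5); vs R: R (payoff 8); vs S: Q (payoff 8).
Mutual best responses occur at (Q, R) and (S, Q); at each, neither player gains by switching.

(Q, R) and (S, Q)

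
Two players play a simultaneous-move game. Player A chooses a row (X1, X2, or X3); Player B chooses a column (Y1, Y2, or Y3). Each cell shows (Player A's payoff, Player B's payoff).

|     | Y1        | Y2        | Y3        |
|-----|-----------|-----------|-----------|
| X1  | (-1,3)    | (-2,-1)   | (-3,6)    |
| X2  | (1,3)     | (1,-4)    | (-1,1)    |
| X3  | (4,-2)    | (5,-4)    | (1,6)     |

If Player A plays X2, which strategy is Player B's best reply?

Y1

With Player A fixed at X2, Player B's payoffs are: Y1 → 3, Y2 → -4, Y3 → 1.
The maximum is 3, achieved by Y1.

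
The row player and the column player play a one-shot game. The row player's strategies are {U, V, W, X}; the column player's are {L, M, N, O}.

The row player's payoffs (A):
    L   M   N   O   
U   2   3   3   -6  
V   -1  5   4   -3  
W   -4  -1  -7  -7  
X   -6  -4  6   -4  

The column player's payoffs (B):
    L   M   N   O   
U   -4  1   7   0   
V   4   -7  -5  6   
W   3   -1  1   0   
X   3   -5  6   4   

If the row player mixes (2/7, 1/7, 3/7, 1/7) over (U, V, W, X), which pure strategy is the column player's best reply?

N

Compute the column player's expected payoff from each pure strategy against the given mix.
L: (2/7)·(-4) + (1/7)·4 + (3/7)·3 + (1/7)·3 = 8/7
M: (2/7)·1 + (1/7)·(-7) + (3/7)·(-1) + (1/7)·(-5) = -13/7
N: (2/7)·7 + (1/7)·(-5) + (3/7)·1 + (1/7)·6 = 18/7
O: (2/7)·0 + (1/7)·6 + (3/7)·0 + (1/7)·4 = 10/7
Highest expected payoff is 18/7, from N.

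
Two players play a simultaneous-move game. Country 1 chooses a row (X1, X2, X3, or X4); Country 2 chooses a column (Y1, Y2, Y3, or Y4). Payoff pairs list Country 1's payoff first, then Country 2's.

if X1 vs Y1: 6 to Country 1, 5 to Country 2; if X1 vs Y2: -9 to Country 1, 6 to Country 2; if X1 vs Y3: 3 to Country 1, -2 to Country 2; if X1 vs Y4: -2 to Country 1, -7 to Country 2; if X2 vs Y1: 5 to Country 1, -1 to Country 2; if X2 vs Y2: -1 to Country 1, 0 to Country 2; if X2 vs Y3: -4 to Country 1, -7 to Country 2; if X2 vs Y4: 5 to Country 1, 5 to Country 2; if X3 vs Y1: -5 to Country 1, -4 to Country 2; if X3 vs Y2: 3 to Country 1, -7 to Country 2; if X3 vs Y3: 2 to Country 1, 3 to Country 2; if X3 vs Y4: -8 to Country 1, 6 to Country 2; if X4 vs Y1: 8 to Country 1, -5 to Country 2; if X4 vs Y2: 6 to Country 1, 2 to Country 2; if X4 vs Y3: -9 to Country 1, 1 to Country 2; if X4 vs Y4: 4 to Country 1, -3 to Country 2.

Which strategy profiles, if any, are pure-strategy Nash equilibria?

(X2, Y4) and (X4, Y2)

Check mutual best responses: a cell is a NE iff neither player can gain by unilaterally deviating.
Country 1's best responses — vs Y1: X4 (payoff 8); vs Y2: X4 (payoff 6); vs Y3: X1 (payoff 3); vs Y4: X2 (payoff 5).
Country 2's best responses — vs X1: Y2 (payoff 6); vs X2: Y4 (payoff 5); vs X3: Y4 (payoff 6); vs X4: Y2 (payoff 2).
Mutual best responses occur at (X2, Y4) and (X4, Y2); at each, neither player gains by switching.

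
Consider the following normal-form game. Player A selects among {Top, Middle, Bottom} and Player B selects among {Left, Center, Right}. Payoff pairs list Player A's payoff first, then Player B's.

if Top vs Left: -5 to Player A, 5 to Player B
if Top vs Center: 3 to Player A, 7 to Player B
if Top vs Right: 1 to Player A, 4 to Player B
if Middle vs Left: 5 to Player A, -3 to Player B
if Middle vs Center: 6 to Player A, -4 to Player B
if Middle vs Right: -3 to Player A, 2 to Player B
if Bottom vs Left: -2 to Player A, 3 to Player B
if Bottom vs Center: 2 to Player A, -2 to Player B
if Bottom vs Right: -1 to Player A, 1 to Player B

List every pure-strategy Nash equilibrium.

A profile is a Nash equilibrium when each player is best-responding to the other.
Player A's best responses — vs Left: Middle (payoff 5); vs Center: Middle (payoff 6); vs Right: Top (payoff 1).
Player B's best responses — vs Top: Center (payoff 7); vs Middle: Right (payoff 2); vs Bottom: Left (payoff 3).
No cell has both players best-responding. For instance, Player A's best reply to Left is Middle, but against Middle Player B prefers Right over Left.

None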